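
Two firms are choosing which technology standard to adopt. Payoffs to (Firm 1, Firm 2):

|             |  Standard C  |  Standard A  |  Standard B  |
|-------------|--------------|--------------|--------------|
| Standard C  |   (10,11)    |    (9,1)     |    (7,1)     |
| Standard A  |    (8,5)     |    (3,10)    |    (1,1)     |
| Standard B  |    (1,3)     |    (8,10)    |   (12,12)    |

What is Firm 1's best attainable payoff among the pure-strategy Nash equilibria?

Both Standard C is a pure NE (Firm 1: 10 ≥ 8; Firm 2: 11 ≥ 1). Firm 1 gets 10.
Both Standard B is a pure NE (Firm 1: 12 ≥ 7; Firm 2: 12 ≥ 10). Firm 1 gets 12.
Every other cell has a profitable deviation for at least one player. Highest of {10, 12} is 12.

12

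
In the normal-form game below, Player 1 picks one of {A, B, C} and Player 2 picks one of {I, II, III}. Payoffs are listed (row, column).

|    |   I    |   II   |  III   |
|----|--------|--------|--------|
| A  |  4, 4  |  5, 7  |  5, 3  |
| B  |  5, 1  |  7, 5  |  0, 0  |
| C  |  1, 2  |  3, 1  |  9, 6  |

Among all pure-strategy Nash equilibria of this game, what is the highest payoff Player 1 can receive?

9

(B, II) is a pure NE (Player 1: 7 ≥ 5; Player 2: 5 ≥ 1). Player 1 gets 7.
(C, III) is a pure NE (Player 1: 9 ≥ 5; Player 2: 6 ≥ 2). Player 1 gets 9.
Every other cell has a profitable deviation for at least one player. Highest of {7, 9} is 9.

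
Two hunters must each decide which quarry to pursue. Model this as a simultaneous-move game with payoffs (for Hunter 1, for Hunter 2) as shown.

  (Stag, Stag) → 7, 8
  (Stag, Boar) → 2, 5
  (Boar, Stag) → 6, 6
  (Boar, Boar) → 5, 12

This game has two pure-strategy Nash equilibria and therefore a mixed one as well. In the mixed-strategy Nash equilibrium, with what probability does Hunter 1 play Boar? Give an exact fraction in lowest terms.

1/3

Hunter 1's mix p on Stag must make Hunter 2 indifferent between Stag and Boar.
Hunter 2's payoff from Stag: 8p + 6(1−p). From Boar: 5p + 12(1−p).
Set equal: 3p = 6(1−p) → p = 6/9 = 2/3.
Probability on Boar is 1 − 2/3 = 1/3.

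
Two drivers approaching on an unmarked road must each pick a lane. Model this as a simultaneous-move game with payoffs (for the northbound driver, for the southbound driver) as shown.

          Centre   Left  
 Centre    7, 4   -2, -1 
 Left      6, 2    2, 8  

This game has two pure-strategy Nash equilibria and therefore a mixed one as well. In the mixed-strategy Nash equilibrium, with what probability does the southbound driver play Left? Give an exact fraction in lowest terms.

1/5

The southbound driver's mix q on Centre must make the northbound driver indifferent between Centre and Left.
The northbound driver's payoff from Centre: 7q + (-2)(1−q). From Left: 6q + 2(1−q).
Set equal: 1q = 4(1−q) → q = 4/5.
Probability on Left is 1 − 4/5 = 1/5.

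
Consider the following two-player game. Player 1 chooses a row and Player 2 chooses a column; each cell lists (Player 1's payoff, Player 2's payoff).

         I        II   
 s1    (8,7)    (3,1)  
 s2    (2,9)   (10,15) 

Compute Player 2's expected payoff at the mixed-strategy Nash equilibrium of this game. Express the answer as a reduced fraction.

8

Player 1 mixes with probability p on s1, chosen so Player 2 is indifferent: 7p + 9(1−p) = 1p + 15(1−p) gives p = 1/2.
Player 2's expected payoff is 7·1/2 + 9·1/2 = 8.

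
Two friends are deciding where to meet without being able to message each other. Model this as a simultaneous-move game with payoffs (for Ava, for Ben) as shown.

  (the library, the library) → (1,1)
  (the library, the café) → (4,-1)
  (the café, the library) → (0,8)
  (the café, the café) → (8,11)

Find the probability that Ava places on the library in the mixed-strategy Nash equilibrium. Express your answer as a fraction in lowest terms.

3/5

Ava's mix p on the library must make Ben indifferent between the library and the café.
Ben's payoff from the library: 1p + 8(1−p). From the café: (-1)p + 11(1−p).
Set equal: 2p = 3(1−p) → p = 3/5.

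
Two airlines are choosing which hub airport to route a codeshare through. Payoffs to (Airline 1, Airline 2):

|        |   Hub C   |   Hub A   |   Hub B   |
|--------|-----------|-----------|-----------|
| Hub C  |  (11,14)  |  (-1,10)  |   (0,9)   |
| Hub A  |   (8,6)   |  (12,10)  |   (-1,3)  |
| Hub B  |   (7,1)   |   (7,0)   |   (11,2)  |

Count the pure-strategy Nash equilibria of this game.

3

Both Hub C: Airline 1 gets 11 (best alternative 8); Airline 2 gets 14 (best alternative 10). Neither deviates — NE.
Both Hub A: Airline 1 gets 12 (best alternative 7); Airline 2 gets 10 (best alternative 6). Neither deviates — NE.
Both Hub B: Airline 1 gets 11 (best alternative 0); Airline 2 gets 2 (best alternative 1). Neither deviates — NE.
(Hub A, Hub B) is not a NE: Airline 1 would switch to Hub B (11 > -1).
No other cell survives both best-response checks, so there are 3 pure NE.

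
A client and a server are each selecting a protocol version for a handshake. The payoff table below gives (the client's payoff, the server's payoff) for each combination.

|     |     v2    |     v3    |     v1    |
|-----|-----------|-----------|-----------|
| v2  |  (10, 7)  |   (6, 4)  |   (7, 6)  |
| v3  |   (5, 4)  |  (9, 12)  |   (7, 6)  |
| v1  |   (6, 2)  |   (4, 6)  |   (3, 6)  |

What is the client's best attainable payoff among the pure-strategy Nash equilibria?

10

Both v2 is a pure NE (the client: 10 ≥ 6; the server: 7 ≥ 6). The client gets 10.
Both v3 is a pure NE (the client: 9 ≥ 6; the server: 12 ≥ 6). The client gets 9.
Every other cell has a profitable deviation for at least one player. Highest of {10, 9} is 10.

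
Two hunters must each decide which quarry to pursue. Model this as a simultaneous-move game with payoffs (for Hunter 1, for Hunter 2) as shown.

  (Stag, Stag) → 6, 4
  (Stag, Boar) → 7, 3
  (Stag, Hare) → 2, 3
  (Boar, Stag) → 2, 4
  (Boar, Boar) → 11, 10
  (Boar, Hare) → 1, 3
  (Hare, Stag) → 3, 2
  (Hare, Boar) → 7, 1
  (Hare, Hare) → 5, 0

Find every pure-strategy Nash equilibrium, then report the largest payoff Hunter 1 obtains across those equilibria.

11

Both Stag is a pure NE (Hunter 1: 6 ≥ 3; Hunter 2: 4 ≥ 3). Hunter 1 gets 6.
Both Boar is a pure NE (Hunter 1: 11 ≥ 7; Hunter 2: 10 ≥ 4). Hunter 1 gets 11.
Every other cell has a profitable deviation for at least one player. Highest of {6, 11} is 11.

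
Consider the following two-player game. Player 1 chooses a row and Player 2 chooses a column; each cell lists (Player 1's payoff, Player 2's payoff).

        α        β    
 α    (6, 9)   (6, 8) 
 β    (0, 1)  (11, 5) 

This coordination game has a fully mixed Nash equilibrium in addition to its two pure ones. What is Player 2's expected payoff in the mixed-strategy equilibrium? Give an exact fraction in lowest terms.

37/5

Player 1 mixes with probability p on α, chosen so Player 2 is indifferent: 9p + 1(1−p) = 8p + 5(1−p) gives p = 4/5.
Player 2's expected payoff is 9·4/5 + 1·1/5 = 37/5.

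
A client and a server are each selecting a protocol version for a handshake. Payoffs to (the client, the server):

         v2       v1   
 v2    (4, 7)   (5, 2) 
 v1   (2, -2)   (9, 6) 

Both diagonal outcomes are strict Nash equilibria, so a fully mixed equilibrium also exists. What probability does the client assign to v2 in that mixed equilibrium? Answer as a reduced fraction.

8/13

The client's mix p on v2 must make the server indifferent between v2 and v1.
The server's payoff from v2: 7p + (-2)(1−p). From v1: 2p + 6(1−p).
Set equal: 5p = 8(1−p) → p = 8/13.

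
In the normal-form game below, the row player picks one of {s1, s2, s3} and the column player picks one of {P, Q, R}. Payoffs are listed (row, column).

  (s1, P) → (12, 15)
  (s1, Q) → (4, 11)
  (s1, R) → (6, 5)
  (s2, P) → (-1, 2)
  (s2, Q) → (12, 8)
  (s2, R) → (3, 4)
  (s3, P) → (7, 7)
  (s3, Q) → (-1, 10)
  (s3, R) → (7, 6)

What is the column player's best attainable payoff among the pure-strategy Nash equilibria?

15

(s1, P) is a pure NE (the row player: 12 ≥ 7; the column player: 15 ≥ 11). The column player gets 15.
(s2, Q) is a pure NE (the row player: 12 ≥ 4; the column player: 8 ≥ 4). The column player gets 8.
Every other cell has a profitable deviation for at least one player. Highest of {15, 8} is 15.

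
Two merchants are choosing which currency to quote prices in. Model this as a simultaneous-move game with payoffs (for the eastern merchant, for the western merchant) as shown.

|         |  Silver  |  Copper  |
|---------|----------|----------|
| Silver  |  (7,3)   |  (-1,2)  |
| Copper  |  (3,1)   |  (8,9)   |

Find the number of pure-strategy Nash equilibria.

Both Silver: the eastern merchant gets 7 (best alternative 3); the western merchant gets 3 (best alternative 2). Neither deviates — NE.
Both Copper: the eastern merchant gets 8 (best alternative -1); the western merchant gets 9 (best alternative 1). Neither deviates — NE.
(Silver, Copper) is not a NE: the eastern merchant would switch to Copper (8 > -1).
No other cell survives both best-response checks, so there are 2 pure NE.

2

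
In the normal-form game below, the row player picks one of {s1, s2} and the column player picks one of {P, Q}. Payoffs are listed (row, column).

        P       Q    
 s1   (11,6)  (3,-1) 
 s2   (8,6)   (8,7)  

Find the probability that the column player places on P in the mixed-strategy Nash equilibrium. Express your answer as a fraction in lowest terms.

5/8

The column player's mix q on P must make the row player indifferent between s1 and s2.
The row player's payoff from s1: 11q + 3(1−q). From s2: 8q + 8(1−q).
Set equal: 3q = 5(1−q) → q = 5/8.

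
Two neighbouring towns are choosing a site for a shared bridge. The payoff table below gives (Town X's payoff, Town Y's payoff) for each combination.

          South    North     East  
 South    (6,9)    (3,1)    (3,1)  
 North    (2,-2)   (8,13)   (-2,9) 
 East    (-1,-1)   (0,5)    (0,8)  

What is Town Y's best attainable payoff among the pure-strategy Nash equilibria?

Both South is a pure NE (Town X: 6 ≥ 2; Town Y: 9 ≥ 1). Town Y gets 9.
Both North is a pure NE (Town X: 8 ≥ 3; Town Y: 13 ≥ 9). Town Y gets 13.
Every other cell has a profitable deviation for at least one player. Highest of {9, 13} is 13.

13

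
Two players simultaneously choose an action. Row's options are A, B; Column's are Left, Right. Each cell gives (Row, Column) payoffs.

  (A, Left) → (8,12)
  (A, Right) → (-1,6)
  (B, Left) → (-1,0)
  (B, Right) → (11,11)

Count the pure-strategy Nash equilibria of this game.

2

(A, Left): Row gets 8 (best alternative -1); Column gets 12 (best alternative 6). Neither deviates — NE.
(B, Right): Row gets 11 (best alternative -1); Column gets 11 (best alternative 0). Neither deviates — NE.
(B, Left) is not a NE: Row would switch to A (8 > -1).
No other cell survives both best-response checks, so there are 2 pure NE.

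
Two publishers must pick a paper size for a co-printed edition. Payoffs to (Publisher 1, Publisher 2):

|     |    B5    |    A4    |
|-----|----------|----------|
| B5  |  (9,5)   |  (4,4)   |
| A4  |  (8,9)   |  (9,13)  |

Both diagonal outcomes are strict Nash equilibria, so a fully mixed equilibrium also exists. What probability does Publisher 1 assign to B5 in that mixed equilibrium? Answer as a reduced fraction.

Publisher 1's mix p on B5 must make Publisher 2 indifferent between B5 and A4.
Publisher 2's payoff from B5: 5p + 9(1−p). From A4: 4p + 13(1−p).
Set equal: 1p = 4(1−p) → p = 4/5.

4/5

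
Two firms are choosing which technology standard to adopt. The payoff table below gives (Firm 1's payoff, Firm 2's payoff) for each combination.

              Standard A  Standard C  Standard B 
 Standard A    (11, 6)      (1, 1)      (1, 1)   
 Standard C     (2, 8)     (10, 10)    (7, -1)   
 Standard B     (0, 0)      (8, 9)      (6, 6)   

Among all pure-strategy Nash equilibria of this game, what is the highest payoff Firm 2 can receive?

Both Standard A is a pure NE (Firm 1: 11 ≥ 2; Firm 2: 6 ≥ 1). Firm 2 gets 6.
Both Standard C is a pure NE (Firm 1: 10 ≥ 8; Firm 2: 10 ≥ 8). Firm 2 gets 10.
Every other cell has a profitable deviation for at least one player. Highest of {6, 10} is 10.

10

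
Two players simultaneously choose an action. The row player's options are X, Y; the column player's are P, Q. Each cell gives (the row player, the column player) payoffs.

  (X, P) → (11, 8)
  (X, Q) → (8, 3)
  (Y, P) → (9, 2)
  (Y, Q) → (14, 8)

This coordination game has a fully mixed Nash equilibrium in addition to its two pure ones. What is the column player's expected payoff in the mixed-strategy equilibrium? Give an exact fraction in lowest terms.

The row player mixes with probability p on X, chosen so the column player is indifferent: 8p + 2(1−p) = 3p + 8(1−p) gives p = 6/11.
The column player's expected payoff is 8·6/11 + 2·5/11 = 58/11.

58/11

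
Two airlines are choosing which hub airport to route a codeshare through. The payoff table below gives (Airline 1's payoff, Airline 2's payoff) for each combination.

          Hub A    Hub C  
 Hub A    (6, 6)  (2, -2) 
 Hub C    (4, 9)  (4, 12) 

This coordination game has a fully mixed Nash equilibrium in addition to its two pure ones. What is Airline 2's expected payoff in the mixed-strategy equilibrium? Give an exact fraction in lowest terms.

90/11

Airline 1 mixes with probability p on Hub A, chosen so Airline 2 is indifferent: 6p + 9(1−p) = (-2)p + 12(1−p) gives p = 3/11.
Airline 2's expected payoff is 6·3/11 + 9·8/11 = 90/11.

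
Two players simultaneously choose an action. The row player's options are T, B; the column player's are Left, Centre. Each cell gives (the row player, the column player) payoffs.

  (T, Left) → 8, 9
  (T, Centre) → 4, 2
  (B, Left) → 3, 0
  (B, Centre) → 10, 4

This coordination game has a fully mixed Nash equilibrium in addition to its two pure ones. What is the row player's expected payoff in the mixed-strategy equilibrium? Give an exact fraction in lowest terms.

68/11

The column player mixes with probability q on Left, chosen so the row player is indifferent: 8q + 4(1−q) = 3q + 10(1−q) gives q = 6/11.
The row player's expected payoff (from either row, since indifferent) is 8·6/11 + 4·5/11 = 68/11.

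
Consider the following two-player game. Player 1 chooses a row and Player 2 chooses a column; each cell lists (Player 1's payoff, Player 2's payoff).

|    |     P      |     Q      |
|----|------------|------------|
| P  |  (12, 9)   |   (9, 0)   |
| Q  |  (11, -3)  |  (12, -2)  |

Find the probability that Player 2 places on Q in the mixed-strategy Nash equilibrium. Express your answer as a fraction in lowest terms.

1/4

Player 2's mix q on P must make Player 1 indifferent between P and Q.
Player 1's payoff from P: 12q + 9(1−q). From Q: 11q + 12(1−q).
Set equal: 1q = 3(1−q) → q = 3/4.
Probability on Q is 1 − 3/4 = 1/4.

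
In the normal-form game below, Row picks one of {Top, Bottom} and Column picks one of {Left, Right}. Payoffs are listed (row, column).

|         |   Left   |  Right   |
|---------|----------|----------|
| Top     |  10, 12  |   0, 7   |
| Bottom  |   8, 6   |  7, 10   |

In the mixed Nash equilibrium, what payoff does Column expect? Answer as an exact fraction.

26/3

Row mixes with probability p on Top, chosen so Column is indifferent: 12p + 6(1−p) = 7p + 10(1−p) gives p = 4/9.
Column's expected payoff is 12·4/9 + 6·5/9 = 26/3.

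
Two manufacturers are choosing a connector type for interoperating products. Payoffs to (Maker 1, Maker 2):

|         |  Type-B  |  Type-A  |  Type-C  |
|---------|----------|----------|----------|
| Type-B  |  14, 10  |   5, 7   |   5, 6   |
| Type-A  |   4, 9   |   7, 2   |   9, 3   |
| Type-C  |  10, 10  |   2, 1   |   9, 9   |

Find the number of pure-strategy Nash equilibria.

Both Type-B: Maker 1 gets 14 (best alternative 10); Maker 2 gets 10 (best alternative 7). Neither deviates — NE.
Both Type-A is not a NE: Maker 2 would switch to Type-B (9 > 2).
No other cell survives both best-response checks, so there is 1 pure NE.

1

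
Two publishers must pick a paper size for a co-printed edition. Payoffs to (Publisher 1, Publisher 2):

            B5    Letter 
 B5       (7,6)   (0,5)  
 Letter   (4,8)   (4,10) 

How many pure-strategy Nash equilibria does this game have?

Both B5: Publisher 1 gets 7 (best alternative 4); Publisher 2 gets 6 (best alternative 5). Neither deviates — NE.
Both Letter: Publisher 1 gets 4 (best alternative 0); Publisher 2 gets 10 (best alternative 8). Neither deviates — NE.
(Letter, B5) is not a NE: Publisher 1 would switch to B5 (7 > 4).
No other cell survives both best-response checks, so there are 2 pure NE.

2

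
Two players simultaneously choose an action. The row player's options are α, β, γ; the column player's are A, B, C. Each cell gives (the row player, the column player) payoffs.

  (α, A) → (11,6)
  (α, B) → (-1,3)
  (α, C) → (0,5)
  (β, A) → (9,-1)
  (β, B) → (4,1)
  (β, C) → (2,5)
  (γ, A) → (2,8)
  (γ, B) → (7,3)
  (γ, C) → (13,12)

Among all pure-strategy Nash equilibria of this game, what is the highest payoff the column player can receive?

(α, A) is a pure NE (the row player: 11 ≥ 9; the column player: 6 ≥ 5). The column player gets 6.
(γ, C) is a pure NE (the row player: 13 ≥ 2; the column player: 12 ≥ 8). The column player gets 12.
Every other cell has a profitable deviation for at least one player. Highest of {6, 12} is 12.

12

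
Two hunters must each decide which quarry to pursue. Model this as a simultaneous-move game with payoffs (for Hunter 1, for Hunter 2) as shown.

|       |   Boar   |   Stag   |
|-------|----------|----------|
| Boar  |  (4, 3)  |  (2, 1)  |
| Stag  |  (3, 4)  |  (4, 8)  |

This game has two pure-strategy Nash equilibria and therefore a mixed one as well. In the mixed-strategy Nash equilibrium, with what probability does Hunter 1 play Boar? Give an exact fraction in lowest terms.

2/3

Hunter 1's mix p on Boar must make Hunter 2 indifferent between Boar and Stag.
Hunter 2's payoff from Boar: 3p + 4(1−p). From Stag: 1p + 8(1−p).
Set equal: 2p = 4(1−p) → p = 4/6 = 2/3.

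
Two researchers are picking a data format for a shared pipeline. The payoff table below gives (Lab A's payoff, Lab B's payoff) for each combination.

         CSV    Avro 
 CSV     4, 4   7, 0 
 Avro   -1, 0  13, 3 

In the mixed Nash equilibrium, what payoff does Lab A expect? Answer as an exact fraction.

59/11

Lab B mixes with probability q on CSV, chosen so Lab A is indifferent: 4q + 7(1−q) = (-1)q + 13(1−q) gives q = 6/11.
Lab A's expected payoff (from either row, since indifferent) is 4·6/11 + 7·5/11 = 59/11.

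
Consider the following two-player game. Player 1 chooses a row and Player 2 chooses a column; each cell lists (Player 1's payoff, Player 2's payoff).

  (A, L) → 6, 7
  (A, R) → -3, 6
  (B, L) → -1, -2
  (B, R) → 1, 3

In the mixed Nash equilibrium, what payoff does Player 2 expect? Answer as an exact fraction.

11/2

Player 1 mixes with probability p on A, chosen so Player 2 is indifferent: 7p + (-2)(1−p) = 6p + 3(1−p) gives p = 5/6.
Player 2's expected payoff is 7·5/6 + (-2)·1/6 = 11/2.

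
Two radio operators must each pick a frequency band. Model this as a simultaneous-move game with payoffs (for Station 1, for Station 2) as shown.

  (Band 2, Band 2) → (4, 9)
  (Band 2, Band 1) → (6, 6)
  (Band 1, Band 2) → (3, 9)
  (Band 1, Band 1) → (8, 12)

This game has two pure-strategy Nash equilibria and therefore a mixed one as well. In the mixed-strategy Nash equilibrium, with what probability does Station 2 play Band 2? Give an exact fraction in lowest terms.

Station 2's mix q on Band 2 must make Station 1 indifferent between Band 2 and Band 1.
Station 1's payoff from Band 2: 4q + 6(1−q). From Band 1: 3q + 8(1−q).
Set equal: 1q = 2(1−q) → q = 2/3.

2/3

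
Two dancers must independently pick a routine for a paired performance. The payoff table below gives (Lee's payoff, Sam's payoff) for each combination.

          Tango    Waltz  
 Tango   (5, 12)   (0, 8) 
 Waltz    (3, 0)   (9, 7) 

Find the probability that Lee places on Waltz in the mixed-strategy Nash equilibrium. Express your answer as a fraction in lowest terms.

4/11

Lee's mix p on Tango must make Sam indifferent between Tango and Waltz.
Sam's payoff from Tango: 12p + 0(1−p). From Waltz: 8p + 7(1−p).
Set equal: 4p = 7(1−p) → p = 7/11.
Probability on Waltz is 1 − 7/11 = 4/11.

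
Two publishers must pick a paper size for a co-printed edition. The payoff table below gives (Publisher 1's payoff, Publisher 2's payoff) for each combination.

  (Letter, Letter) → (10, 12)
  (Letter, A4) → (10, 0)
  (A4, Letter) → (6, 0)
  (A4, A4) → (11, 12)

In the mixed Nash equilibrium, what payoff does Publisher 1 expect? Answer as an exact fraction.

Publisher 2 mixes with probability q on Letter, chosen so Publisher 1 is indifferent: 10q + 10(1−q) = 6q + 11(1−q) gives q = 1/5.
Publisher 1's expected payoff (from either row, since indifferent) is 10·1/5 + 10·4/5 = 10.

10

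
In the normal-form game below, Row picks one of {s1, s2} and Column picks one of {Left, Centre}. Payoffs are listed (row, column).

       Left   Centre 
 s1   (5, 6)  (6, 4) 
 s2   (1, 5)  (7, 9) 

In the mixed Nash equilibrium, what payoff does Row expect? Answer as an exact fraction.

29/5

Column mixes with probability q on Left, chosen so Row is indifferent: 5q + 6(1−q) = 1q + 7(1−q) gives q = 1/5.
Row's expected payoff (from either row, since indifferent) is 5·1/5 + 6·4/5 = 29/5.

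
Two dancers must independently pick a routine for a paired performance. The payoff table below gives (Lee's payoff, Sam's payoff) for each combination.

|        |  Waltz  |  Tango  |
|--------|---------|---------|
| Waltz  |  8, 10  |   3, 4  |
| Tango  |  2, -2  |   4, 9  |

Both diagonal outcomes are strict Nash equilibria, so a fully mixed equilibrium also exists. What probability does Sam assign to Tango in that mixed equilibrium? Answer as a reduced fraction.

6/7

Sam's mix q on Waltz must make Lee indifferent between Waltz and Tango.
Lee's payoff from Waltz: 8q + 3(1−q). From Tango: 2q + 4(1−q).
Set equal: 6q = 1(1−q) → q = 1/7.
Probability on Tango is 1 − 1/7 = 6/7.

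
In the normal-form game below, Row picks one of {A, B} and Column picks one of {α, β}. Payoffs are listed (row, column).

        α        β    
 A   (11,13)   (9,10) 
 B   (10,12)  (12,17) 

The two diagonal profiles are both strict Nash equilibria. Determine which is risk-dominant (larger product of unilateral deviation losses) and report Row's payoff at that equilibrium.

12

At (A, α): Row loses 11 − 10 = 1 by deviating; Column loses 13 − 10 = 3. Product = 1·3 = 3.
At (B, β): Row loses 12 − 9 = 3 by deviating; Column loses 17 − 12 = 5. Product = 3·5 = 15.
15 > 3, so (B, β) is risk-dominant. Row's payoff there is 12.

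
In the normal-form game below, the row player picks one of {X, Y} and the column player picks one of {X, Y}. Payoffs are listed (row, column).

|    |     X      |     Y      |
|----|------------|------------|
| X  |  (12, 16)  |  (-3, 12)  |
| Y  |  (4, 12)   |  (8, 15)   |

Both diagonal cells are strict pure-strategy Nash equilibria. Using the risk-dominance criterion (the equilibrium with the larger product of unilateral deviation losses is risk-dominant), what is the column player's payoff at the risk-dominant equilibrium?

At both X: the row player loses 12 − 4 = 8 by deviating; the column player loses 16 − 12 = 4. Product = 8·4 = 32.
At both Y: the row player loses 8 − (-3) = 11 by deviating; the column player loses 15 − 12 = 3. Product = 11·3 = 33.
33 > 32, so both Y is risk-dominant. The column player's payoff there is 15.

15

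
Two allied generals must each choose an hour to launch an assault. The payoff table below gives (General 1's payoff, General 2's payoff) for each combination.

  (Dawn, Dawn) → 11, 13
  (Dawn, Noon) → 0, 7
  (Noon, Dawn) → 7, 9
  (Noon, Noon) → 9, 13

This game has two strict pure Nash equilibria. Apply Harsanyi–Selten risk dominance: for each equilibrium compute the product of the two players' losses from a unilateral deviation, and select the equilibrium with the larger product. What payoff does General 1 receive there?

At both Dawn: General 1 loses 11 − 7 = 4 by deviating; General 2 loses 13 − 7 = 6. Product = 4·6 = 24.
At both Noon: General 1 loses 9 − 0 = 9 by deviating; General 2 loses 13 − 9 = 4. Product = 9·4 = 36.
36 > 24, so both Noon is risk-dominant. General 1's payoff there is 9.

9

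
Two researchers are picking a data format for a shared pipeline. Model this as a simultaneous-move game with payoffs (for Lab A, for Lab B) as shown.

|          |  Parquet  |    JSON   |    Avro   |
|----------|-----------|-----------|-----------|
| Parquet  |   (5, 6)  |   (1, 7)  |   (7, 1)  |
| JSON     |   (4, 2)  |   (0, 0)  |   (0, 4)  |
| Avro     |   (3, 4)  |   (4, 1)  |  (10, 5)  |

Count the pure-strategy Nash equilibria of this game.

1

Both Avro: Lab A gets 10 (best alternative 7); Lab B gets 5 (best alternative 4). Neither deviates — NE.
Both JSON is not a NE: Lab A would switch to Avro (4 > 0).
No other cell survives both best-response checks, so there is 1 pure NE.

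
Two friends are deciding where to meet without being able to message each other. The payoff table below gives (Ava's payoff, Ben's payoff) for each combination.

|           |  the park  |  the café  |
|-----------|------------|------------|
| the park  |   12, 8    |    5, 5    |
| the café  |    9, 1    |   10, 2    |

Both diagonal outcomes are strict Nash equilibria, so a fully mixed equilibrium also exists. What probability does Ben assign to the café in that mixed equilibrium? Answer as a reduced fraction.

Ben's mix q on the park must make Ava indifferent between the park and the café.
Ava's payoff from the park: 12q + 5(1−q). From the café: 9q + 10(1−q).
Set equal: 3q = 5(1−q) → q = 5/8.
Probability on the café is 1 − 5/8 = 3/8.

3/8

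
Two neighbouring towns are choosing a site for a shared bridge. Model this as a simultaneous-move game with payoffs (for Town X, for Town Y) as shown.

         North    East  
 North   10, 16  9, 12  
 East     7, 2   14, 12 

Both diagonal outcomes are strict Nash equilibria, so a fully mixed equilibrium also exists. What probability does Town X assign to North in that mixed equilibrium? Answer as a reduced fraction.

5/7

Town X's mix p on North must make Town Y indifferent between North and East.
Town Y's payoff from North: 16p + 2(1−p). From East: 12p + 12(1−p).
Set equal: 4p = 10(1−p) → p = 10/14 = 5/7.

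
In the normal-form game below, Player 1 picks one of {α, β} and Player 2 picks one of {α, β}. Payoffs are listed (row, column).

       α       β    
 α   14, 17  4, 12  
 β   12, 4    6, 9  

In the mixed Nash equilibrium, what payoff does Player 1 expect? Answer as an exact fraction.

Player 2 mixes with probability q on α, chosen so Player 1 is indifferent: 14q + 4(1−q) = 12q + 6(1−q) gives q = 1/2.
Player 1's expected payoff (from either row, since indifferent) is 14·1/2 + 4·1/2 = 9.

9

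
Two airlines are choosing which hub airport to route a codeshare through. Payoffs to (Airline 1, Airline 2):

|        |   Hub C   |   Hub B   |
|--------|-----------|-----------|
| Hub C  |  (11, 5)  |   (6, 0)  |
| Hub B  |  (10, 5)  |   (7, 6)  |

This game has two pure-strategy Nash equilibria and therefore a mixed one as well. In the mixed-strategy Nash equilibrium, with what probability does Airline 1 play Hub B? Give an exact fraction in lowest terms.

5/6

Airline 1's mix p on Hub C must make Airline 2 indifferent between Hub C and Hub B.
Airline 2's payoff from Hub C: 5p + 5(1−p). From Hub B: 0p + 6(1−p).
Set equal: 5p = 1(1−p) → p = 1/6.
Probability on Hub B is 1 − 1/6 = 5/6.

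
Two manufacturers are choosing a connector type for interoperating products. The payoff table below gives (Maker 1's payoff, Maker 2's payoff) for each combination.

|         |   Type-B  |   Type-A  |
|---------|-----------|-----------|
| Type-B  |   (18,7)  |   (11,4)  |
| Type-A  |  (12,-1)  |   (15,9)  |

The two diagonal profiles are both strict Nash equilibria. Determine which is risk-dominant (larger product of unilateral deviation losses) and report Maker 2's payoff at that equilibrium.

9

At both Type-B: Maker 1 loses 18 − 12 = 6 by deviating; Maker 2 loses 7 − 4 = 3. Product = 6·3 = 18.
At both Type-A: Maker 1 loses 15 − 11 = 4 by deviating; Maker 2 loses 9 − (-1) = 10. Product = 4·10 = 40.
40 > 18, so both Type-A is risk-dominant. Maker 2's payoff there is 9.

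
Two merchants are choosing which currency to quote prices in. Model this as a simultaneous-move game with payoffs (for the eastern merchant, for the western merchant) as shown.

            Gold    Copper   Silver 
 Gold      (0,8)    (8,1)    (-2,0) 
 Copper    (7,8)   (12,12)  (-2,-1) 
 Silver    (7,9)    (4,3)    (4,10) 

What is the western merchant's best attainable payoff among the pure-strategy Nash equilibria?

Both Copper is a pure NE (the eastern merchant: 12 ≥ 8; the western merchant: 12 ≥ 8). The western merchant gets 12.
Both Silver is a pure NE (the eastern merchant: 4 ≥ -2; the western merchant: 10 ≥ 9). The western merchant gets 10.
Every other cell has a profitable deviation for at least one player. Highest of {12, 10} is 12.

12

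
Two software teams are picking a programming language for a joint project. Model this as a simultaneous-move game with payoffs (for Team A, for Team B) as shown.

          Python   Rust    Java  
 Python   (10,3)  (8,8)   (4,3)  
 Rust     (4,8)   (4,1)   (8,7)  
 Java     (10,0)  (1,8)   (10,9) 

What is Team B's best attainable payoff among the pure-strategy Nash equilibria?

9

(Python, Rust) is a pure NE (Team A: 8 ≥ 4; Team B: 8 ≥ 3). Team B gets 8.
Both Java is a pure NE (Team A: 10 ≥ 8; Team B: 9 ≥ 8). Team B gets 9.
Every other cell has a profitable deviation for at least one player. Highest of {8, 9} is 9.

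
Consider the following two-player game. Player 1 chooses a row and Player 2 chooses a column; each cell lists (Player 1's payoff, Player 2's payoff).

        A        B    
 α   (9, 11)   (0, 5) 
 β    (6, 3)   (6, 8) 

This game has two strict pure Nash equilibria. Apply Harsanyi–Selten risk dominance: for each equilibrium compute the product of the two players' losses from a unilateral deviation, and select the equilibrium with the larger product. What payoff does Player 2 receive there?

At (α, A): Player 1 loses 9 − 6 = 3 by deviating; Player 2 loses 11 − 5 = 6. Product = 3·6 = 18.
At (β, B): Player 1 loses 6 − 0 = 6 by deviating; Player 2 loses 8 − 3 = 5. Product = 6·5 = 30.
30 > 18, so (β, B) is risk-dominant. Player 2's payoff there is 8.

8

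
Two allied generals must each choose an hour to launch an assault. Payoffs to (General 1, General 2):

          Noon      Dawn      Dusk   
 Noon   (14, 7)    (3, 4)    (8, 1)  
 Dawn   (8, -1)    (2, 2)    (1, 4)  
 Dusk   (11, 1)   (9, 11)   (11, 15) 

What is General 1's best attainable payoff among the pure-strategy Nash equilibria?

14

Both Noon is a pure NE (General 1: 14 ≥ 11; General 2: 7 ≥ 4). General 1 gets 14.
Both Dusk is a pure NE (General 1: 11 ≥ 8; General 2: 15 ≥ 11). General 1 gets 11.
Every other cell has a profitable deviation for at least one player. Highest of {14, 11} is 14.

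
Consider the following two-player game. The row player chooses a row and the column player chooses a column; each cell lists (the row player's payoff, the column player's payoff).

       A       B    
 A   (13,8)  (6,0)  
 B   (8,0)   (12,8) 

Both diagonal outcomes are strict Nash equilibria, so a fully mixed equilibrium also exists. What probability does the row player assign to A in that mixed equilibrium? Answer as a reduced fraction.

1/2

The row player's mix p on A must make the column player indifferent between A and B.
The column player's payoff from A: 8p + 0(1−p). From B: 0p + 8(1−p).
Set equal: 8p = 8(1−p) → p = 8/16 = 1/2.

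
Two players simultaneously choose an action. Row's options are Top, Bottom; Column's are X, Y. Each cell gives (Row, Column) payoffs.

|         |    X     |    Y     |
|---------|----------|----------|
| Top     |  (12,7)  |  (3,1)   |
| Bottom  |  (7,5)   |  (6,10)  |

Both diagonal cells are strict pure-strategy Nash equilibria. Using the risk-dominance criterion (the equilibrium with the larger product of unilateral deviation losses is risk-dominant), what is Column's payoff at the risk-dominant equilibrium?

7

At (Top, X): Row loses 12 − 7 = 5 by deviating; Column loses 7 − 1 = 6. Product = 5·6 = 30.
At (Bottom, Y): Row loses 6 − 3 = 3 by deviating; Column loses 10 − 5 = 5. Product = 3·5 = 15.
30 > 15, so (Top, X) is risk-dominant. Column's payoff there is 7.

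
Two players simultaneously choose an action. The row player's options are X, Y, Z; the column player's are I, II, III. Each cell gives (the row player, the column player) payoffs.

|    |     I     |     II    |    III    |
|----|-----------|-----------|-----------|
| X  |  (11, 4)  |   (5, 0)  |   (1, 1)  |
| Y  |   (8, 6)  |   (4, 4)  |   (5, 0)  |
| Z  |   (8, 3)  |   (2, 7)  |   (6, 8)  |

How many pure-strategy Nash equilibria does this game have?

(X, I): the row player gets 11 (best alternative 8); the column player gets 4 (best alternative 1). Neither deviates — NE.
(Z, III): the row player gets 6 (best alternative 5); the column player gets 8 (best alternative 7). Neither deviates — NE.
(Y, II) is not a NE: the row player would switch to X (5 > 4).
No other cell survives both best-response checks, so there are 2 pure NE.

2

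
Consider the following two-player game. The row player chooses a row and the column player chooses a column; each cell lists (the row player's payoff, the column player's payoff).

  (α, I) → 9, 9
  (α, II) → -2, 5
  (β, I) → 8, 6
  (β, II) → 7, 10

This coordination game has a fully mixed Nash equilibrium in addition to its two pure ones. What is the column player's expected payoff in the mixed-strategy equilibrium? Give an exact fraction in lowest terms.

15/2

The row player mixes with probability p on α, chosen so the column player is indifferent: 9p + 6(1−p) = 5p + 10(1−p) gives p = 1/2.
The column player's expected payoff is 9·1/2 + 6·1/2 = 15/2.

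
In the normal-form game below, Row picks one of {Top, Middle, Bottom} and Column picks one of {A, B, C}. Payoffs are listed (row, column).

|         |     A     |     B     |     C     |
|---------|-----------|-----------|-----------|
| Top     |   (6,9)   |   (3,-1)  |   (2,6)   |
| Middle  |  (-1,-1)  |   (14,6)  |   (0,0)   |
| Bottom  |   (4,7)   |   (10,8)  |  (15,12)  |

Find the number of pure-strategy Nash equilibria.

(Top, A): Row gets 6 (best alternative 4); Column gets 9 (best alternative 6). Neither deviates — NE.
(Middle, B): Row gets 14 (best alternative 10); Column gets 6 (best alternative 0). Neither deviates — NE.
(Bottom, C): Row gets 15 (best alternative 2); Column gets 12 (best alternative 8). Neither deviates — NE.
(Top, C) is not a NE: Row would switch to Bottom (15 > 2).
No other cell survives both best-response checks, so there are 3 pure NE.

3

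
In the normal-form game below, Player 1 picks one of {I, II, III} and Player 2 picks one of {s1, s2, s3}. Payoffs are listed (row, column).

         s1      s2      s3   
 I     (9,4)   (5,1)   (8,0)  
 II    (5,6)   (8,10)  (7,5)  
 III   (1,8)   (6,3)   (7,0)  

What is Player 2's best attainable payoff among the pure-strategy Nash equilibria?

10

(I, s1) is a pure NE (Player 1: 9 ≥ 5; Player 2: 4 ≥ 1). Player 2 gets 4.
(II, s2) is a pure NE (Player 1: 8 ≥ 6; Player 2: 10 ≥ 6). Player 2 gets 10.
Every other cell has a profitable deviation for at least one player. Highest of {4, 10} is 10.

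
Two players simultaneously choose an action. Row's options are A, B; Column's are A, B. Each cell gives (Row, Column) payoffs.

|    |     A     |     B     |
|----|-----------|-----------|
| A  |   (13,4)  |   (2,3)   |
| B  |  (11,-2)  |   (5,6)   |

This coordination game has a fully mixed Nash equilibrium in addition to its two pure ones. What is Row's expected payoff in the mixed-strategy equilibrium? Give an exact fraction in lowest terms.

43/5

Column mixes with probability q on A, chosen so Row is indifferent: 13q + 2(1−q) = 11q + 5(1−q) gives q = 3/5.
Row's expected payoff (from either row, since indifferent) is 13·3/5 + 2·2/5 = 43/5.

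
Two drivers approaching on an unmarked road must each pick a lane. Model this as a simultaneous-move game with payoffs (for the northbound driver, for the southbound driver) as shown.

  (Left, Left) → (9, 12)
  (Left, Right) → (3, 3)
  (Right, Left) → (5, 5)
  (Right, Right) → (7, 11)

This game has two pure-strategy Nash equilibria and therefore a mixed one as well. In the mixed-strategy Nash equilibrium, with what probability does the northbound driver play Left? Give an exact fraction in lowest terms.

2/5

The northbound driver's mix p on Left must make the southbound driver indifferent between Left and Right.
The southbound driver's payoff from Left: 12p + 5(1−p). From Right: 3p + 11(1−p).
Set equal: 9p = 6(1−p) → p = 6/15 = 2/5.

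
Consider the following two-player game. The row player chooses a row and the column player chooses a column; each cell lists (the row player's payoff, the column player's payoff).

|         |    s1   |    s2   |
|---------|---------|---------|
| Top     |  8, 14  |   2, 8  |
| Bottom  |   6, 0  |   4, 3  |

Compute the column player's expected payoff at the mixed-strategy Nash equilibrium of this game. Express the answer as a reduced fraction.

The row player mixes with probability p on Top, chosen so the column player is indifferent: 14p + 0(1−p) = 8p + 3(1−p) gives p = 1/3.
The column player's expected payoff is 14·1/3 + 0·2/3 = 14/3.

14/3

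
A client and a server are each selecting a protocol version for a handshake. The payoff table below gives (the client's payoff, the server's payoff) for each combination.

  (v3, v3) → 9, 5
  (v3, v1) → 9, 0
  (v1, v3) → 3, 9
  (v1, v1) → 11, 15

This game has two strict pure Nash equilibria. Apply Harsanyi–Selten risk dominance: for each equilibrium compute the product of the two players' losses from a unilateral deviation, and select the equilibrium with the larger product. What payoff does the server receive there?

At both v3: the client loses 9 − 3 = 6 by deviating; the server loses 5 − 0 = 5. Product = 6·5 = 30.
At both v1: the client loses 11 − 9 = 2 by deviating; the server loses 15 − 9 = 6. Product = 2·6 = 12.
30 > 12, so both v3 is risk-dominant. The server's payoff there is 5.

5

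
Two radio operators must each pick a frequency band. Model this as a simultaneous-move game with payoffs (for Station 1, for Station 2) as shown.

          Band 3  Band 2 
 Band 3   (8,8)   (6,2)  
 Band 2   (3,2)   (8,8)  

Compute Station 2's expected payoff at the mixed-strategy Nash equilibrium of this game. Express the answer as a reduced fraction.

Station 1 mixes with probability p on Band 3, chosen so Station 2 is indifferent: 8p + 2(1−p) = 2p + 8(1−p) gives p = 1/2.
Station 2's expected payoff is 8·1/2 + 2·1/2 = 5.

5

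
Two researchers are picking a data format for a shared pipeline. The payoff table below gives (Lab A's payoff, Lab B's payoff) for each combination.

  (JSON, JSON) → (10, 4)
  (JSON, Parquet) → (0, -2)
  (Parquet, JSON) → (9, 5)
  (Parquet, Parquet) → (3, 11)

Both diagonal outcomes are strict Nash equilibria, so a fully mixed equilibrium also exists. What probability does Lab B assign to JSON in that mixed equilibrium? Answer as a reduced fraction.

Lab B's mix q on JSON must make Lab A indifferent between JSON and Parquet.
Lab A's payoff from JSON: 10q + 0(1−q). From Parquet: 9q + 3(1−q).
Set equal: 1q = 3(1−q) → q = 3/4.

3/4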